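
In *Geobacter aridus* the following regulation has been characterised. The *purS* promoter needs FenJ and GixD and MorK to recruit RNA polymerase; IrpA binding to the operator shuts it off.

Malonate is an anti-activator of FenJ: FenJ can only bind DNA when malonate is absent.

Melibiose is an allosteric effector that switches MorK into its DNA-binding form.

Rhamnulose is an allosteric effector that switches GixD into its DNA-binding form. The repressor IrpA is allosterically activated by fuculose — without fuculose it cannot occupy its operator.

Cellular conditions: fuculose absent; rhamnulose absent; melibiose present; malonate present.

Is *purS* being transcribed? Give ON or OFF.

Fuculose is absent, so IrpA is inactive.
Malonate is present, so FenJ is inactive.
Rhamnulose is absent, so GixD is inactive.
Melibiose is present, so MorK is active.
Required activator FenJ is absent, so *purS* is not transcribed.

OFF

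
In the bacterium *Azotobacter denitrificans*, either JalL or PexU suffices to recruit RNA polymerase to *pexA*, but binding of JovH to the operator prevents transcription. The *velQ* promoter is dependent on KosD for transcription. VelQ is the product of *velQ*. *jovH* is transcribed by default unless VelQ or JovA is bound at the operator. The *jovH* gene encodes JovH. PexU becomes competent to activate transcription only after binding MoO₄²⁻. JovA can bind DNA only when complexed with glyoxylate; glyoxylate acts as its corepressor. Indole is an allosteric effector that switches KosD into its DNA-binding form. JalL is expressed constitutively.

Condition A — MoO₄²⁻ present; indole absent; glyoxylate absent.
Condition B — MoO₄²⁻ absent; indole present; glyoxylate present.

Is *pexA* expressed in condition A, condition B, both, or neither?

B only

Condition A:
JalL is produced constitutively and is active.
MoO₄²⁻ is present, so PexU is active.
Indole is absent, so KosD is inactive.
Required activator KosD is absent, so *velQ* is not transcribed.
So VelQ is not produced.
Glyoxylate is absent, so JovA is inactive.
With no repressor bound, *jovH* is transcribed.
So JovH is produced and active.
With repressor JovH bound, *pexA* is not transcribed.
→ *pexA* is OFF in A.
Condition B:
JalL is produced constitutively and is active.
MoO₄²⁻ is absent, so PexU is inactive.
Indole is present, so KosD is active.
No repressor is bound and KosD is active, so *velQ* is transcribed.
So VelQ is produced and active.
Glyoxylate is present, so JovA is active.
With repressor VelQ bound, *jovH* is not transcribed.
So JovH is not produced.
Activator JalL is present, so *pexA* is transcribed.
→ *pexA* is ON in B.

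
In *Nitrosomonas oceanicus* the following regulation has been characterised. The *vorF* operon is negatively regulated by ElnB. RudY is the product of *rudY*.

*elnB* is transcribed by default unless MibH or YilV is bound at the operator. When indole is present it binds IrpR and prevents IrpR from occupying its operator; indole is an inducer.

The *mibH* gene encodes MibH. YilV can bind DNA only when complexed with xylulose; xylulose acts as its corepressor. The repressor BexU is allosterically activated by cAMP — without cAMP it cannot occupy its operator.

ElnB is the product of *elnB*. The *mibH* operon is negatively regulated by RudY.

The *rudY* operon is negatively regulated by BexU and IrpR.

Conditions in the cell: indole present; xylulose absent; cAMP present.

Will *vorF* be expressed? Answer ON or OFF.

ON

cAMP is present, so BexU is active.
Indole is present, so IrpR is inactive.
With repressor BexU bound, *rudY* is not transcribed.
So RudY is not produced.
With no repressor bound, *mibH* is transcribed.
So MibH is produced and active.
Xylulose is absent, so YilV is inactive.
With repressor MibH bound, *elnB* is not transcribed.
So ElnB is not produced.
With no repressor bound, *vorF* is transcribed.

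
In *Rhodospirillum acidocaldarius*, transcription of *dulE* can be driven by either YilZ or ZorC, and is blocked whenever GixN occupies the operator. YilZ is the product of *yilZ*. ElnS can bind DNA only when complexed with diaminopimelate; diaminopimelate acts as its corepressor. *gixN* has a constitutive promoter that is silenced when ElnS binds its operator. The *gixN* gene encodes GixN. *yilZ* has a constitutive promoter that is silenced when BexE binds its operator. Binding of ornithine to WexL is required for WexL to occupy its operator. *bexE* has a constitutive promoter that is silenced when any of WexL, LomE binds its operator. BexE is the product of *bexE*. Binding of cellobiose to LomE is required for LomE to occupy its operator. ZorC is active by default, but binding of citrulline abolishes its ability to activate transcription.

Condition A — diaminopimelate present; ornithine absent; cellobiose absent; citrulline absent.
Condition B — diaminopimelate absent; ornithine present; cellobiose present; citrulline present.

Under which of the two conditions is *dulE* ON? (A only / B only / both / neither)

Condition A:
Diaminopimelate is present, so ElnS is active.
With repressor ElnS bound, *gixN* is not transcribed.
So GixN is not produced.
Ornithine is absent, so WexL is inactive.
Cellobiose is absent, so LomE is inactive.
With no repressor bound, *bexE* is transcribed.
So BexE is produced and active.
With repressor BexE bound, *yilZ* is not transcribed.
So YilZ is not produced.
Citrulline is absent, so ZorC is active.
Activator ZorC is present, so *dulE* is transcribed.
→ *dulE* is ON in A.
Condition B:
Diaminopimelate is absent, so ElnS is inactive.
With no repressor bound, *gixN* is transcribed.
So GixN is produced and active.
Ornithine is present, so WexL is active.
Cellobiose is present, so LomE is active.
With repressor WexL bound, *bexE* is not transcribed.
So BexE is not produced.
With no repressor bound, *yilZ* is transcribed.
So YilZ is produced and active.
Citrulline is present, so ZorC is inactive.
With repressor GixN bound, *dulE* is not transcribed.
→ *dulE* is OFF in B.

A only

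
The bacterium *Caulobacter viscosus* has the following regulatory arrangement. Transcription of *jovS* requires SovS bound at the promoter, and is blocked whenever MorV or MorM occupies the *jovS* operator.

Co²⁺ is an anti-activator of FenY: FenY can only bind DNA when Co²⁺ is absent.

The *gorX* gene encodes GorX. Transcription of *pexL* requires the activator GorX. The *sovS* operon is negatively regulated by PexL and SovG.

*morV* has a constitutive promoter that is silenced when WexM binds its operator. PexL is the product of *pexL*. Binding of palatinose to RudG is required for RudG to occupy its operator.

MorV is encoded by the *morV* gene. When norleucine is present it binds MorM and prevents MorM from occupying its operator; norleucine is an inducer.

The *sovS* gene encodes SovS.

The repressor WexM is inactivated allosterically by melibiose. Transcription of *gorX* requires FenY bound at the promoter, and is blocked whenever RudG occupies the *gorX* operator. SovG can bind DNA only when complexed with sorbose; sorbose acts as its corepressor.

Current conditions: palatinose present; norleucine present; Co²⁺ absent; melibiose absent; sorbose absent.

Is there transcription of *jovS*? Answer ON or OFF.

ON

Co²⁺ is absent, so FenY is active.
Palatinose is present, so RudG is active.
With repressor RudG bound, *gorX* is not transcribed.
So GorX is not produced.
Required activator GorX is absent, so *pexL* is not transcribed.
So PexL is not produced.
Sorbose is absent, so SovG is inactive.
With no repressor bound, *sovS* is transcribed.
So SovS is produced and active.
Melibiose is absent, so WexM is active.
With repressor WexM bound, *morV* is not transcribed.
So MorV is not produced.
Norleucine is present, so MorM is inactive.
No repressor is bound and SovS is active, so *jovS* is transcribed.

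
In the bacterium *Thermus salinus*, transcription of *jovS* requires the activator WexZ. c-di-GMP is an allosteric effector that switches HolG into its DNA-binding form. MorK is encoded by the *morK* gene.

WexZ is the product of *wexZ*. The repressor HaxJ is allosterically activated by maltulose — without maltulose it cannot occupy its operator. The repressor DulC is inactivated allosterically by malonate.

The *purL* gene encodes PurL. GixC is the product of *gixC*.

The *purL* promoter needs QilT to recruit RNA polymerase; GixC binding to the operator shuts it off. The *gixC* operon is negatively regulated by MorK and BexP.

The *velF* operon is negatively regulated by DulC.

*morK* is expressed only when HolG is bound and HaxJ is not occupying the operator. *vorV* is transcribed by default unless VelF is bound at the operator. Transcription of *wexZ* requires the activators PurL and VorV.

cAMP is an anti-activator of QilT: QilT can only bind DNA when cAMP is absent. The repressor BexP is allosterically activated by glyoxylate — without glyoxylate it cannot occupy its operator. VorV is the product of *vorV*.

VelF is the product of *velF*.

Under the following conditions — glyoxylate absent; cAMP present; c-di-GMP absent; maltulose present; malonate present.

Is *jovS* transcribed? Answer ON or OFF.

Maltulose is present, so HaxJ is active.
c-di-GMP is absent, so HolG is inactive.
With repressor HaxJ bound, *morK* is not transcribed.
So MorK is not produced.
Glyoxylate is absent, so BexP is inactive.
With no repressor bound, *gixC* is transcribed.
So GixC is produced and active.
cAMP is present, so QilT is inactive.
With repressor GixC bound, *purL* is not transcribed.
So PurL is not produced.
Malonate is present, so DulC is inactive.
With no repressor bound, *velF* is transcribed.
So VelF is produced and active.
With repressor VelF bound, *vorV* is not transcribed.
So VorV is not produced.
Required activator PurL is absent, so *wexZ* is not transcribed.
So WexZ is not produced.
Required activator WexZ is absent, so *jovS* is not transcribed.

OFF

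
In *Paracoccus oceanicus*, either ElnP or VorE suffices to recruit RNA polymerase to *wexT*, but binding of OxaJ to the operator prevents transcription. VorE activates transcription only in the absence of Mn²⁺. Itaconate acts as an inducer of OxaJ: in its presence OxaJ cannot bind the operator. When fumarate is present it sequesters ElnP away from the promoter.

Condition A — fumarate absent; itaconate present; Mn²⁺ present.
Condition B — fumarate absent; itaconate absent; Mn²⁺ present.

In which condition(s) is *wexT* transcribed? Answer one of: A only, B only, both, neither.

A only

Condition A:
Fumarate is absent, so ElnP is active.
Itaconate is present, so OxaJ is inactive.
Mn²⁺ is present, so VorE is inactive.
Activator ElnP is present, so *wexT* is transcribed.
→ *wexT* is ON in A.
Condition B:
Fumarate is absent, so ElnP is active.
Itaconate is absent, so OxaJ is active.
Mn²⁺ is present, so VorE is inactive.
With repressor OxaJ bound, *wexT* is not transcribed.
→ *wexT* is OFF in B.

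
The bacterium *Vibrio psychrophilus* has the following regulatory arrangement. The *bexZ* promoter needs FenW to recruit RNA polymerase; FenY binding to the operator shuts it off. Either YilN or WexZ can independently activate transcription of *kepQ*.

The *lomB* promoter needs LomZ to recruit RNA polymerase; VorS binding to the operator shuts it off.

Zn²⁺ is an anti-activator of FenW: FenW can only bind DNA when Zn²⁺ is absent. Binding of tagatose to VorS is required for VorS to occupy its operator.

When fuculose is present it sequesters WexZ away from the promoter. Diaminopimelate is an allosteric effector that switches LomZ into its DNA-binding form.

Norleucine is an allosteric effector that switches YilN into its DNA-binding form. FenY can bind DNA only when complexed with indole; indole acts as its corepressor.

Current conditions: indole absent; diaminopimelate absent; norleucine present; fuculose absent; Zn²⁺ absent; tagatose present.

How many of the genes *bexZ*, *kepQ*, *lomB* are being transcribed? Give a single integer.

Indole is absent, so FenY is inactive.
Zn²⁺ is absent, so FenW is active.
No repressor is bound and FenW is active, so *bexZ* is transcribed.
→ *bexZ* is ON.
Norleucine is present, so YilN is active.
Fuculose is absent, so WexZ is active.
Activator YilN is present, so *kepQ* is transcribed.
→ *kepQ* is ON.
Tagatose is present, so VorS is active.
Diaminopimelate is absent, so LomZ is inactive.
With repressor VorS bound, *lomB* is not transcribed.
→ *lomB* is OFF.
2 of the 3 genes are transcribed.

2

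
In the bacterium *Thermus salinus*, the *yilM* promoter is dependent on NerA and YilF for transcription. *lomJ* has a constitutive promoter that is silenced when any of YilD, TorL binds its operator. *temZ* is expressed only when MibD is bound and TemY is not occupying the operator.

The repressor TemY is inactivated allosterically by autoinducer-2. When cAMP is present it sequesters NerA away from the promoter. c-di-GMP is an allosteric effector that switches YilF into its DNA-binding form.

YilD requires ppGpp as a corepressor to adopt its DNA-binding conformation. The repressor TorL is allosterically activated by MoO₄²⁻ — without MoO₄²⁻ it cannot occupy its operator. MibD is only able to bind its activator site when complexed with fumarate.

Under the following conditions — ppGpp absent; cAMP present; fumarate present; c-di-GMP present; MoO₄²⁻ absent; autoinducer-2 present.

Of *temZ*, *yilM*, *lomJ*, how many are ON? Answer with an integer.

Autoinducer-2 is present, so TemY is inactive.
Fumarate is present, so MibD is active.
No repressor is bound and MibD is active, so *temZ* is transcribed.
→ *temZ* is ON.
cAMP is present, so NerA is inactive.
c-di-GMP is present, so YilF is active.
Required activator NerA is absent, so *yilM* is not transcribed.
→ *yilM* is OFF.
ppGpp is absent, so YilD is inactive.
MoO₄²⁻ is absent, so TorL is inactive.
With no repressor bound, *lomJ* is transcribed.
→ *lomJ* is ON.
2 of the 3 genes are transcribed.

2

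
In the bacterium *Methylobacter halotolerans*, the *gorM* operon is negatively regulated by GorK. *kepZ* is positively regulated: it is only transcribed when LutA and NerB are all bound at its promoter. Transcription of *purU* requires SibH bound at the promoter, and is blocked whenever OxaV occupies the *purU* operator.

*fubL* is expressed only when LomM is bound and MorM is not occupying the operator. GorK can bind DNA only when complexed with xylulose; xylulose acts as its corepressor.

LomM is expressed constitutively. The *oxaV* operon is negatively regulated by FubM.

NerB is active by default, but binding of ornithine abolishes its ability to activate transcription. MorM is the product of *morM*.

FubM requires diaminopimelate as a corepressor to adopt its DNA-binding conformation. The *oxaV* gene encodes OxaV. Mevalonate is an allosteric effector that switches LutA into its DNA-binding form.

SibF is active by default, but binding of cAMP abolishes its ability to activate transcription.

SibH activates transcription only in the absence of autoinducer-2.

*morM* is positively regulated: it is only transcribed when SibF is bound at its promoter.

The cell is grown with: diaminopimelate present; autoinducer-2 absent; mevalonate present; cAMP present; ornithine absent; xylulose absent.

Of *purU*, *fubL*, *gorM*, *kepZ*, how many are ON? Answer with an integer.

Diaminopimelate is present, so FubM is active.
With repressor FubM bound, *oxaV* is not transcribed.
So OxaV is not produced.
Autoinducer-2 is absent, so SibH is active.
No repressor is bound and SibH is active, so *purU* is transcribed.
→ *purU* is ON.
LomM is produced constitutively and is active.
cAMP is present, so SibF is inactive.
Required activator SibF is absent, so *morM* is not transcribed.
So MorM is not produced.
No repressor is bound and LomM is active, so *fubL* is transcribed.
→ *fubL* is ON.
Xylulose is absent, so GorK is inactive.
With no repressor bound, *gorM* is transcribed.
→ *gorM* is ON.
Mevalonate is present, so LutA is active.
Ornithine is absent, so NerB is active.
No repressor is bound and LutA and NerB are active, so *kepZ* is transcribed.
→ *kepZ* is ON.
4 of the 4 genes are transcribed.

4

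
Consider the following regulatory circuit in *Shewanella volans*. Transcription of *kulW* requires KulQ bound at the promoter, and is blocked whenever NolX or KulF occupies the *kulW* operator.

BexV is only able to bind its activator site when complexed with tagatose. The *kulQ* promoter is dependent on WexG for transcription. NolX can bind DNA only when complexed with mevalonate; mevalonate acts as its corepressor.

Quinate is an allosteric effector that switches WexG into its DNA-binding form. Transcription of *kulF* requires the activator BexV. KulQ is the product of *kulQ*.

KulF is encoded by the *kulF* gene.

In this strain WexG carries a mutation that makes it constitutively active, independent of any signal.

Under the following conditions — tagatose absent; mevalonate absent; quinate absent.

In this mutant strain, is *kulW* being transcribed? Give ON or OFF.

ON

Mevalonate is absent, so NolX is inactive.
WexG is constitutively active in this strain.
No repressor is bound and WexG is active, so *kulQ* is transcribed.
So KulQ is produced and active.
Tagatose is absent, so BexV is inactive.
Required activator BexV is absent, so *kulF* is not transcribed.
So KulF is not produced.
No repressor is bound and KulQ is active, so *kulW* is transcribed.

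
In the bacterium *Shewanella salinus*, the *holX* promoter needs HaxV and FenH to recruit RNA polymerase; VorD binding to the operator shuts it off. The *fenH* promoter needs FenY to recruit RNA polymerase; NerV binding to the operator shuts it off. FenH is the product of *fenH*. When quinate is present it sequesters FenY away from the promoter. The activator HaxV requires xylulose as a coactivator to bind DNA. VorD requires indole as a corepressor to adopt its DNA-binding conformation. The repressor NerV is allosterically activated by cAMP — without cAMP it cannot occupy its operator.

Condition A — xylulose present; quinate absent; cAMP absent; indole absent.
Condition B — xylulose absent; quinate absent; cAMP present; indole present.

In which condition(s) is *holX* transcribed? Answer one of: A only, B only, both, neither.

A only

Condition A:
Xylulose is present, so HaxV is active.
Quinate is absent, so FenY is active.
cAMP is absent, so NerV is inactive.
No repressor is bound and FenY is active, so *fenH* is transcribed.
So FenH is produced and active.
Indole is absent, so VorD is inactive.
No repressor is bound and HaxV and FenH are active, so *holX* is transcribed.
→ *holX* is ON in A.
Condition B:
Xylulose is absent, so HaxV is inactive.
Quinate is absent, so FenY is active.
cAMP is present, so NerV is active.
With repressor NerV bound, *fenH* is not transcribed.
So FenH is not produced.
Indole is present, so VorD is active.
With repressor VorD bound, *holX* is not transcribed.
→ *holX* is OFF in B.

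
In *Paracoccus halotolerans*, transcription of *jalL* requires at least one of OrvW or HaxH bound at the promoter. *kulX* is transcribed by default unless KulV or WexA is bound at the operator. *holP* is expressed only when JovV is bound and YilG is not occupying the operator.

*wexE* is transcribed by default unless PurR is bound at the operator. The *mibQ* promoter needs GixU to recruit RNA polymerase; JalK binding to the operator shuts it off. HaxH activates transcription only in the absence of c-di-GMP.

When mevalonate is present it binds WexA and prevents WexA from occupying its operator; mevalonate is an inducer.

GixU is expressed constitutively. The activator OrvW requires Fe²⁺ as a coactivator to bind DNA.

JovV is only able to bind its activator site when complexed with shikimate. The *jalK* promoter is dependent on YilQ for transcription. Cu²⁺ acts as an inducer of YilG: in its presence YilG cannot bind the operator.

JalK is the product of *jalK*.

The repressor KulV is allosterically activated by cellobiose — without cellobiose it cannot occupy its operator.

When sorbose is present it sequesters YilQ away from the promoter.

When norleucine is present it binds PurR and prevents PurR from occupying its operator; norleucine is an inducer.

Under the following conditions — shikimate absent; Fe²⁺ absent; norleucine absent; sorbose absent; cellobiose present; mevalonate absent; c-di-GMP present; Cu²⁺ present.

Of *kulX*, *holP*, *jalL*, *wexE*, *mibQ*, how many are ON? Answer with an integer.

Cellobiose is present, so KulV is active.
Mevalonate is absent, so WexA is active.
With repressor KulV bound, *kulX* is not transcribed.
→ *kulX* is OFF.
Cu²⁺ is present, so YilG is inactive.
Shikimate is absent, so JovV is inactive.
Required activator JovV is absent, so *holP* is not transcribed.
→ *holP* is OFF.
Fe²⁺ is absent, so OrvW is inactive.
c-di-GMP is present, so HaxH is inactive.
No activator is available at the *jalL* promoter, so *jalL* is not transcribed.
→ *jalL* is OFF.
Norleucine is absent, so PurR is active.
With repressor PurR bound, *wexE* is not transcribed.
→ *wexE* is OFF.
Sorbose is absent, so YilQ is active.
No repressor is bound and YilQ is active, so *jalK* is transcribed.
So JalK is produced and active.
GixU is produced constitutively and is active.
With repressor JalK bound, *mibQ* is not transcribed.
→ *mibQ* is OFF.
0 of the 5 genes are transcribed.

0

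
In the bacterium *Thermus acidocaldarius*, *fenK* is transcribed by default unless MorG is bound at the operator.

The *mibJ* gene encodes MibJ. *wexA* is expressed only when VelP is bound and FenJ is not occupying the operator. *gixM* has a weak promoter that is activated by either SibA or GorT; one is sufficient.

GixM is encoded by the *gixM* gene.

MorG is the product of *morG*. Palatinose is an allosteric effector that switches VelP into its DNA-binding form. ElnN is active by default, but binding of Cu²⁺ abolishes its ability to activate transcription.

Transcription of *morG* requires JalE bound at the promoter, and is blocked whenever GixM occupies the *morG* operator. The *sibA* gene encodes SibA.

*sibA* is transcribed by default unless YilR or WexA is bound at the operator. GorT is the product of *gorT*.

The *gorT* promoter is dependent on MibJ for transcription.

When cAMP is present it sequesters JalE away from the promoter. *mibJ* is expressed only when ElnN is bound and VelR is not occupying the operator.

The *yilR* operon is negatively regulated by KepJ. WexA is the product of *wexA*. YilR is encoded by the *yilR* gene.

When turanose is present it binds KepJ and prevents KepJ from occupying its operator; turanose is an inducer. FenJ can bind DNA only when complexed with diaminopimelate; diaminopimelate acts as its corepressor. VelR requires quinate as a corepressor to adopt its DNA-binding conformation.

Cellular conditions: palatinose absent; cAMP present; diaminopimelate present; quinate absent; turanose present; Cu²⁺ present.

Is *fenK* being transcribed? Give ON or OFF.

Turanose is present, so KepJ is inactive.
With no repressor bound, *yilR* is transcribed.
So YilR is produced and active.
Diaminopimelate is present, so FenJ is active.
Palatinose is absent, so VelP is inactive.
With repressor FenJ bound, *wexA* is not transcribed.
So WexA is not produced.
With repressor YilR bound, *sibA* is not transcribed.
So SibA is not produced.
Cu²⁺ is present, so ElnN is inactive.
Quinate is absent, so VelR is inactive.
Required activator ElnN is absent, so *mibJ* is not transcribed.
So MibJ is not produced.
Required activator MibJ is absent, so *gorT* is not transcribed.
So GorT is not produced.
No activator is available at the *gixM* promoter, so *gixM* is not transcribed.
So GixM is not produced.
cAMP is present, so JalE is inactive.
Required activator JalE is absent, so *morG* is not transcribed.
So MorG is not produced.
With no repressor bound, *fenK* is transcribed.

ON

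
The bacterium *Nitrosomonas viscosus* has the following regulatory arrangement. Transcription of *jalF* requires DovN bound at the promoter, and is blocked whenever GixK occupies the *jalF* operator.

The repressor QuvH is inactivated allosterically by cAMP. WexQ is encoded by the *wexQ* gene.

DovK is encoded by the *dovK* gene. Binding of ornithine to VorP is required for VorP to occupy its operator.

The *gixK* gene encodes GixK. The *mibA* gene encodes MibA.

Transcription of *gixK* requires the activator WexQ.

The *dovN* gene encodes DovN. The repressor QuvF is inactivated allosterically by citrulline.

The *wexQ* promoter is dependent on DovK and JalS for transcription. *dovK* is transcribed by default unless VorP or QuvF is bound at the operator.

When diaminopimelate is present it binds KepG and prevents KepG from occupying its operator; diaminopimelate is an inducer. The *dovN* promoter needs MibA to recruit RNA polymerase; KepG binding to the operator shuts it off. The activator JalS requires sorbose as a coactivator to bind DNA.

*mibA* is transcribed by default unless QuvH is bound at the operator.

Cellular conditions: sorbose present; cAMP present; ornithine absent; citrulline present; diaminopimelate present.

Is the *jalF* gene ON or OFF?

cAMP is present, so QuvH is inactive.
With no repressor bound, *mibA* is transcribed.
So MibA is produced and active.
Diaminopimelate is present, so KepG is inactive.
No repressor is bound and MibA is active, so *dovN* is transcribed.
So DovN is produced and active.
Ornithine is absent, so VorP is inactive.
Citrulline is present, so QuvF is inactive.
With no repressor bound, *dovK* is transcribed.
So DovK is produced and active.
Sorbose is present, so JalS is active.
No repressor is bound and DovK and JalS are active, so *wexQ* is transcribed.
So WexQ is produced and active.
No repressor is bound and WexQ is active, so *gixK* is transcribed.
So GixK is produced and active.
With repressor GixK bound, *jalF* is not transcribed.

OFF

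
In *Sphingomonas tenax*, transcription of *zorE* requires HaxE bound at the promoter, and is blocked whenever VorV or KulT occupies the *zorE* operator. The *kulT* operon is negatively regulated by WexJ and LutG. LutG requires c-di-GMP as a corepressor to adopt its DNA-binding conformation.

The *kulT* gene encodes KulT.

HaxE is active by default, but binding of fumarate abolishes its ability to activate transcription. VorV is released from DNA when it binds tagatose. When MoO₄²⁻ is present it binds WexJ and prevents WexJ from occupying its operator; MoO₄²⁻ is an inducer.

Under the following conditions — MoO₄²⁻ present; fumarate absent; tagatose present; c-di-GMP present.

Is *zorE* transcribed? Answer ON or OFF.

Tagatose is present, so VorV is inactive.
MoO₄²⁻ is present, so WexJ is inactive.
c-di-GMP is present, so LutG is active.
With repressor LutG bound, *kulT* is not transcribed.
So KulT is not produced.
Fumarate is absent, so HaxE is active.
No repressor is bound and HaxE is active, so *zorE* is transcribed.

ON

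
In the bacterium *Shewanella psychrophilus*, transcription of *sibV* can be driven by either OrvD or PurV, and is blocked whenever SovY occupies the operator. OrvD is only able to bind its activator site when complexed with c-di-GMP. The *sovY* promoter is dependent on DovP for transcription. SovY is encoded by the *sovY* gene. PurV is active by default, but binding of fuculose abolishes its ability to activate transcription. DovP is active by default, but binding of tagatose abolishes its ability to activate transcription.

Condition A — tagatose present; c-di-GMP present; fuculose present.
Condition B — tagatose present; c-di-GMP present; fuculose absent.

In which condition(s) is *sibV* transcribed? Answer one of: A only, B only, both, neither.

Condition A:
Tagatose is present, so DovP is inactive.
Required activator DovP is absent, so *sovY* is not transcribed.
So SovY is not produced.
c-di-GMP is present, so OrvD is active.
Fuculose is present, so PurV is inactive.
Activator OrvD is present, so *sibV* is transcribed.
→ *sibV* is ON in A.
Condition B:
Tagatose is present, so DovP is inactive.
Required activator DovP is absent, so *sovY* is not transcribed.
So SovY is not produced.
c-di-GMP is present, so OrvD is active.
Fuculose is absent, so PurV is active.
Activator OrvD is present, so *sibV* is transcribed.
→ *sibV* is ON in B.

both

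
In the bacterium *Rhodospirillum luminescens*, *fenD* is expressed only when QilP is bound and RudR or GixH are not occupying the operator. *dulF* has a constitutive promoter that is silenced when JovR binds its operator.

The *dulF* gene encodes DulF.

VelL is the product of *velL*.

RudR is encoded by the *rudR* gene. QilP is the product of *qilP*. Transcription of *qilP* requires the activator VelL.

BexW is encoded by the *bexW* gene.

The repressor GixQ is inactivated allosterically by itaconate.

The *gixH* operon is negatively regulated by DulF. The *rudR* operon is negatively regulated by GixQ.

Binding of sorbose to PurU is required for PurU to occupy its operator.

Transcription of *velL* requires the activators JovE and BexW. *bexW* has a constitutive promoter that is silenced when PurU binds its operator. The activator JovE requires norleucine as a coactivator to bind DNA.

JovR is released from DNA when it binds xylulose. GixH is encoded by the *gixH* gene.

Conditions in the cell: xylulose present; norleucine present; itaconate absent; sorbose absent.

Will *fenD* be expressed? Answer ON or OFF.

Itaconate is absent, so GixQ is active.
With repressor GixQ bound, *rudR* is not transcribed.
So RudR is not produced.
Xylulose is present, so JovR is inactive.
With no repressor bound, *dulF* is transcribed.
So DulF is produced and active.
With repressor DulF bound, *gixH* is not transcribed.
So GixH is not produced.
Norleucine is present, so JovE is active.
Sorbose is absent, so PurU is inactive.
With no repressor bound, *bexW* is transcribed.
So BexW is produced and active.
No repressor is bound and JovE and BexW are active, so *velL* is transcribed.
So VelL is produced and active.
No repressor is bound and VelL is active, so *qilP* is transcribed.
So QilP is produced and active.
No repressor is bound and QilP is active, so *fenD* is transcribed.

ON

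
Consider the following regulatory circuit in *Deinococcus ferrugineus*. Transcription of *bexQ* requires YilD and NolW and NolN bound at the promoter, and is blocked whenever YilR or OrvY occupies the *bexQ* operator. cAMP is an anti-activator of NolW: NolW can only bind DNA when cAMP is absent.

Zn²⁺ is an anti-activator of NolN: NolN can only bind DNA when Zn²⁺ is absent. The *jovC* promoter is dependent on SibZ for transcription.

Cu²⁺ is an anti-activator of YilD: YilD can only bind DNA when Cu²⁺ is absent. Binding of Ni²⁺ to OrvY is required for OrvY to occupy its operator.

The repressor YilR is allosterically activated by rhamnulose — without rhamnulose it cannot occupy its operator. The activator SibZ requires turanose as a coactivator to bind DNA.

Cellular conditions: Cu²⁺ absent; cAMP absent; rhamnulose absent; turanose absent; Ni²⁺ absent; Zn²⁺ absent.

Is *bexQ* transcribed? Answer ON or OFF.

ON

Rhamnulose is absent, so YilR is inactive.
Cu²⁺ is absent, so YilD is active.
cAMP is absent, so NolW is active.
Zn²⁺ is absent, so NolN is active.
Ni²⁺ is absent, so OrvY is inactive.
No repressor is bound and YilD and NolW and NolN are active, so *bexQ* is transcribed.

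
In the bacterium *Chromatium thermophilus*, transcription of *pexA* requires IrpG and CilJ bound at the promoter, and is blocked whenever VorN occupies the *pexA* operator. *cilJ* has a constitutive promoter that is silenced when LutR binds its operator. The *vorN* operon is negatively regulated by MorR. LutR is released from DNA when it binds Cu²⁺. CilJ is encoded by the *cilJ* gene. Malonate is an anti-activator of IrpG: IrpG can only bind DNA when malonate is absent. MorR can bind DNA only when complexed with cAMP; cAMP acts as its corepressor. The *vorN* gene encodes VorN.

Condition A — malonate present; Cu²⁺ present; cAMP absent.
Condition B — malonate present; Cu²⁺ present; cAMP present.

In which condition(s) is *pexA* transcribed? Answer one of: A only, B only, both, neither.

neither

Condition A:
Malonate is present, so IrpG is inactive.
Cu²⁺ is present, so LutR is inactive.
With no repressor bound, *cilJ* is transcribed.
So CilJ is produced and active.
cAMP is absent, so MorR is inactive.
With no repressor bound, *vorN* is transcribed.
So VorN is produced and active.
With repressor VorN bound, *pexA* is not transcribed.
→ *pexA* is OFF in A.
Condition B:
Malonate is present, so IrpG is inactive.
Cu²⁺ is present, so LutR is inactive.
With no repressor bound, *cilJ* is transcribed.
So CilJ is produced and active.
cAMP is present, so MorR is active.
With repressor MorR bound, *vorN* is not transcribed.
So VorN is not produced.
Required activator IrpG is absent, so *pexA* is not transcribed.
→ *pexA* is OFF in B.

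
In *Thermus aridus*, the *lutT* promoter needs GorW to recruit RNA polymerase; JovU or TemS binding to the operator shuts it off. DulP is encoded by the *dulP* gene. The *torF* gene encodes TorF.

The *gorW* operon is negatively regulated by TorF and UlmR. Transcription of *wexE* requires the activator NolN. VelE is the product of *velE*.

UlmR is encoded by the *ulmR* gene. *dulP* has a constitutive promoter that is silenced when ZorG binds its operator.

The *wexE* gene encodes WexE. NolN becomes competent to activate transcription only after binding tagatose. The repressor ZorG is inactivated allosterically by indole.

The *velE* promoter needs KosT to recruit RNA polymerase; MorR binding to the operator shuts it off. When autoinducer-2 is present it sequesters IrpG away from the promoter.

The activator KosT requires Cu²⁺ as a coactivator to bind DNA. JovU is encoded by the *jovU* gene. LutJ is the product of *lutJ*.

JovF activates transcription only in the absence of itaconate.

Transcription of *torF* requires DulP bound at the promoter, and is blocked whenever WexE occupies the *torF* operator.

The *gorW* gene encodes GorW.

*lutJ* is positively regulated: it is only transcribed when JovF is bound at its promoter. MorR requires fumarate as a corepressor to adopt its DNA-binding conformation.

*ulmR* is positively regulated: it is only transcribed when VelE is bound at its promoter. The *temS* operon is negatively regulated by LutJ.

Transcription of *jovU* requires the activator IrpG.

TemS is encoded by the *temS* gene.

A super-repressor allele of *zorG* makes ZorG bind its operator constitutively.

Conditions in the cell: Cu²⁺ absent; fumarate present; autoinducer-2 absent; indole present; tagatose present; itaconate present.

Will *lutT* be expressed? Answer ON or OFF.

OFF

Autoinducer-2 is absent, so IrpG is active.
No repressor is bound and IrpG is active, so *jovU* is transcribed.
So JovU is produced and active.
Itaconate is present, so JovF is inactive.
Required activator JovF is absent, so *lutJ* is not transcribed.
So LutJ is not produced.
With no repressor bound, *temS* is transcribed.
So TemS is produced and active.
ZorG is constitutively active in this strain.
With repressor ZorG bound, *dulP* is not transcribed.
So DulP is not produced.
Tagatose is present, so NolN is active.
No repressor is bound and NolN is active, so *wexE* is transcribed.
So WexE is produced and active.
With repressor WexE bound, *torF* is not transcribed.
So TorF is not produced.
Fumarate is present, so MorR is active.
Cu²⁺ is absent, so KosT is inactive.
With repressor MorR bound, *velE* is not transcribed.
So VelE is not produced.
Required activator VelE is absent, so *ulmR* is not transcribed.
So UlmR is not produced.
With no repressor bound, *gorW* is transcribed.
So GorW is produced and active.
With repressor JovU bound, *lutT* is not transcribed.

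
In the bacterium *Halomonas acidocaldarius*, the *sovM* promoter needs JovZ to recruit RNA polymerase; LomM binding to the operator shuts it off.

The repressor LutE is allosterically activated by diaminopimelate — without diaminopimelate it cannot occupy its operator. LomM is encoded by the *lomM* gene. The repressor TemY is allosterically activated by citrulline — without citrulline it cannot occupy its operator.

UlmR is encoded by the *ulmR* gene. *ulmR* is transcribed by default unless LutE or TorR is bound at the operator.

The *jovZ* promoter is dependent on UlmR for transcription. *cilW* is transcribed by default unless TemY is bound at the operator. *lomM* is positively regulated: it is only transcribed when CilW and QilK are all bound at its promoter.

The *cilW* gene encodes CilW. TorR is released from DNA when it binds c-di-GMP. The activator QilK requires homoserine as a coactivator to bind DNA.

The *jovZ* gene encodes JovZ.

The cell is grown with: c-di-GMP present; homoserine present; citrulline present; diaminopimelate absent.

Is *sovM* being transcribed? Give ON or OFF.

Diaminopimelate is absent, so LutE is inactive.
c-di-GMP is present, so TorR is inactive.
With no repressor bound, *ulmR* is transcribed.
So UlmR is produced and active.
No repressor is bound and UlmR is active, so *jovZ* is transcribed.
So JovZ is produced and active.
Citrulline is present, so TemY is active.
With repressor TemY bound, *cilW* is not transcribed.
So CilW is not produced.
Homoserine is present, so QilK is active.
Required activator CilW is absent, so *lomM* is not transcribed.
So LomM is not produced.
No repressor is bound and JovZ is active, so *sovM* is transcribed.

ON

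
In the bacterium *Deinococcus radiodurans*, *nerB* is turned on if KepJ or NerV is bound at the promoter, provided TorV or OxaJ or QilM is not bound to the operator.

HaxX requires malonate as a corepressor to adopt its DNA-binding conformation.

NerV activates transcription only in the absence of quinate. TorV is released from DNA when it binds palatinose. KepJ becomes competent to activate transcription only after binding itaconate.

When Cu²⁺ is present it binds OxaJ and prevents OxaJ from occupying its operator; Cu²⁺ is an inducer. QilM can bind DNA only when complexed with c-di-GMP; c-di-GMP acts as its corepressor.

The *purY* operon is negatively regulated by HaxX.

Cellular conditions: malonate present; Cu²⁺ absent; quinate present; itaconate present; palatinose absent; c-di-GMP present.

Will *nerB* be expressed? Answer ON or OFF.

OFF

Palatinose is absent, so TorV is active.
Itaconate is present, so KepJ is active.
Cu²⁺ is absent, so OxaJ is active.
Quinate is present, so NerV is inactive.
c-di-GMP is present, so QilM is active.
With repressor TorV bound, *nerB* is not transcribed.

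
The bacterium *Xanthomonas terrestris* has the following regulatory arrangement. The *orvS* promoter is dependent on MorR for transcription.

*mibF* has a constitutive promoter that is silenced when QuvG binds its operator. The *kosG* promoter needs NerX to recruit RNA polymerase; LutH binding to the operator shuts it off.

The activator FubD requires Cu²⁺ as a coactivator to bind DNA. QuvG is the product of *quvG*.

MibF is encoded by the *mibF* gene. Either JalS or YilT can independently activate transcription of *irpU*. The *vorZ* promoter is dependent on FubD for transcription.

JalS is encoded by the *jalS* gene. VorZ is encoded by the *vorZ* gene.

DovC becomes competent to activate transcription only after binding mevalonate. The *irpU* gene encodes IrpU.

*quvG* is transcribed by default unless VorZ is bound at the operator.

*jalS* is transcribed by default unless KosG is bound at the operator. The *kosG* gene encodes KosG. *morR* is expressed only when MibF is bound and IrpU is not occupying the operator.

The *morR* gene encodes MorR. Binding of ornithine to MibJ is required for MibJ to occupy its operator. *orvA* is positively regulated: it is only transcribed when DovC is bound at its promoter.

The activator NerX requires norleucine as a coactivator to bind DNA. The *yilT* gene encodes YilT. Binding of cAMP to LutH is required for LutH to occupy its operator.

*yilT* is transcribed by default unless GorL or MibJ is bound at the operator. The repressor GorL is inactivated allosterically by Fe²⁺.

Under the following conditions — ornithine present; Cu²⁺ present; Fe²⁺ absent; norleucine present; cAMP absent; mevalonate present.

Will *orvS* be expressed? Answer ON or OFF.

cAMP is absent, so LutH is inactive.
Norleucine is present, so NerX is active.
No repressor is bound and NerX is active, so *kosG* is transcribed.
So KosG is produced and active.
With repressor KosG bound, *jalS* is not transcribed.
So JalS is not produced.
Fe²⁺ is absent, so GorL is active.
Ornithine is present, so MibJ is active.
With repressor GorL bound, *yilT* is not transcribed.
So YilT is not produced.
No activator is available at the *irpU* promoter, so *irpU* is not transcribed.
So IrpU is not produced.
Cu²⁺ is present, so FubD is active.
No repressor is bound and FubD is active, so *vorZ* is transcribed.
So VorZ is produced and active.
With repressor VorZ bound, *quvG* is not transcribed.
So QuvG is not produced.
With no repressor bound, *mibF* is transcribed.
So MibF is produced and active.
No repressor is bound and MibF is active, so *morR* is transcribed.
So MorR is produced and active.
No repressor is bound and MorR is active, so *orvS* is transcribed.

ON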